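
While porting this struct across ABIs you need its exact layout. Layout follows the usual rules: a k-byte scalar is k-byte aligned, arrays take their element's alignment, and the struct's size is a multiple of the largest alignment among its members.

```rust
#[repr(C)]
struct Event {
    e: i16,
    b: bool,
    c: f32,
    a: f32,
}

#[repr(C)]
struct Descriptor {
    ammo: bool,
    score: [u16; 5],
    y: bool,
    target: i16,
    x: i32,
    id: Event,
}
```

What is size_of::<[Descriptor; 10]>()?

Event: 0..2  e  (2B, 2-aligned); 2..3  b  (1B, 1-aligned); 3..4  -- padding (1B); 4..8  c  (4B, 4-aligned); 8..12  a  (4B, 4-aligned); sizeof = 12, alignof = 4
0..1  ammo  (1B, 1-aligned)
1..2  -- padding (1B)
2..12  score  (10B, 2-aligned)
12..13  y  (1B, 1-aligned)
13..14  -- padding (1B)
14..16  target  (2B, 2-aligned)
16..20  x  (4B, 4-aligned)
20..32  id  (12B, 4-aligned)
sizeof = 32, alignof = 4
array of 10: 10 × 32 = 320

320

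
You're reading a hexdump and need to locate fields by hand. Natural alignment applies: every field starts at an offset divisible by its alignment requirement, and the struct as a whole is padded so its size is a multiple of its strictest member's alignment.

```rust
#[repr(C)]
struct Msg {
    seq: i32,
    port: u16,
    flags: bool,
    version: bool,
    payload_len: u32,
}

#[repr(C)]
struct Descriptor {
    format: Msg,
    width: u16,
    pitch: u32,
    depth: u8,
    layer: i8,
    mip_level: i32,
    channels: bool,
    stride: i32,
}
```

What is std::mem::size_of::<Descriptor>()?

Msg: @0: seq [4B, align 4] → 4; @4: port [2B, align 2] → 6; @6: flags [1B, align 1] → 7; @7: version [1B, align 1] → 8; @8: payload_len [4B, align 4] → 12; size 12, align 4
@0: format [12B, align 4] → 12
@12: width [2B, align 2] → 14
+2 pad (align 4)
@16: pitch [4B, align 4] → 20
@20: depth [1B, align 1] → 21
@21: layer [1B, align 1] → 22
+2 pad (align 4)
@24: mip_level [4B, align 4] → 28
@28: channels [1B, align 1] → 29
+3 pad (align 4)
@32: stride [4B, align 4] → 36
size 36, align 4

36 bytes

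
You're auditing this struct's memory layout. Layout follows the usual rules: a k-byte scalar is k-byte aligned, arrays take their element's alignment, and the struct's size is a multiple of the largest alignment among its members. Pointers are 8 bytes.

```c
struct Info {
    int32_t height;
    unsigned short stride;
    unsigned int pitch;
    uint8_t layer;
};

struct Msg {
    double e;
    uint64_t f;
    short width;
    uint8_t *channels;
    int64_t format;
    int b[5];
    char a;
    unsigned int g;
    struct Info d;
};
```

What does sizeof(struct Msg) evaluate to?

88 bytes

Info: @0: height [4B, align 4] → 4; @4: stride [2B, align 2] → 6; +2 pad (align 4); @8: pitch [4B, align 4] → 12; @12: layer [1B, align 1] → 13; +3 tail pad (align 4); size 16, align 4
@0: e [8B, align 8] → 8
@8: f [8B, align 8] → 16
@16: width [2B, align 2] → 18
+6 pad (align 8)
@24: channels [8B, align 8] → 32
@32: format [8B, align 8] → 40
@40: b [20B, align 4] → 60
@60: a [1B, align 1] → 61
+3 pad (align 4)
@64: g [4B, align 4] → 68
@68: d [16B, align 4] → 84
+4 tail pad (align 8)
size 88, align 8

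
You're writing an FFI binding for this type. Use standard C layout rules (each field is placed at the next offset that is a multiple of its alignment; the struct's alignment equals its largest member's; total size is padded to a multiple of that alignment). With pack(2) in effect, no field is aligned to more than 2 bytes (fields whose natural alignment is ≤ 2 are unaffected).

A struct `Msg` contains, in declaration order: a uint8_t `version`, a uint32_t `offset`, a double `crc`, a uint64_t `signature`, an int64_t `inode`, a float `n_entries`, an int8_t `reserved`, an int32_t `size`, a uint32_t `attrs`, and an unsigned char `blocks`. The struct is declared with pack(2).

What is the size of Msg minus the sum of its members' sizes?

3

version at 0 (size 1, align 1) → ends 1
pad 1 to align 2 for offset
offset at 2 (size 4, align 2) → ends 6
crc at 6 (size 8, align 2) → ends 14
signature at 14 (size 8, align 2) → ends 22
inode at 22 (size 8, align 2) → ends 30
n_entries at 30 (size 4, align 2) → ends 34
reserved at 34 (size 1, align 1) → ends 35
pad 1 to align 2 for size
size at 36 (size 4, align 2) → ends 40
attrs at 40 (size 4, align 2) → ends 44
blocks at 44 (size 1, align 1) → ends 45
tail pad 1 to reach multiple of 2
total 46 bytes, alignment 2
data bytes 43, size 46 → padding 3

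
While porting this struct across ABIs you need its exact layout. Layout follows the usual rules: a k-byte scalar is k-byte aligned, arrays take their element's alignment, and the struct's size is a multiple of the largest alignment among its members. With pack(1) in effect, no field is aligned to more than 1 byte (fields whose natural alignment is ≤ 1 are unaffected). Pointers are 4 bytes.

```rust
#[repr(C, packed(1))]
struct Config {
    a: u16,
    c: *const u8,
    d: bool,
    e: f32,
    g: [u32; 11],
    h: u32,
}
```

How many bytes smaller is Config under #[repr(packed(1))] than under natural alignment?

5

natural layout:
  0..2  a  (2B, 2-aligned)
  2..4  -- padding (2B)
  4..8  c  (4B, 4-aligned)
  8..9  d  (1B, 1-aligned)
  9..12  -- padding (3B)
  12..16  e  (4B, 4-aligned)
  16..60  g  (44B, 4-aligned)
  60..64  h  (4B, 4-aligned)
  sizeof = 64, alignof = 4
packed(1) layout:
  0..2  a  (2B, 1-aligned)
  2..6  c  (4B, 1-aligned)
  6..7  d  (1B, 1-aligned)
  7..11  e  (4B, 1-aligned)
  11..55  g  (44B, 1-aligned)
  55..59  h  (4B, 1-aligned)
  sizeof = 59, alignof = 1
64 − 59 = 5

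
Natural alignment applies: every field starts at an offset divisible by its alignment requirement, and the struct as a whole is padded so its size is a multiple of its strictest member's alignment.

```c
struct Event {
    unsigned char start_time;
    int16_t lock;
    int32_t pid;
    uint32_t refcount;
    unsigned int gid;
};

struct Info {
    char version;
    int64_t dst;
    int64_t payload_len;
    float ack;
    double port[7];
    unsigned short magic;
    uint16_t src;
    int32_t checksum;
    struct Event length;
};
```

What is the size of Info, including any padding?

Event: @0: start_time [1B, align 1] → 1; +1 pad (align 2); @2: lock [2B, align 2] → 4; @4: pid [4B, align 4] → 8; @8: refcount [4B, align 4] → 12; @12: gid [4B, align 4] → 16; size 16, align 4
@0: version [1B, align 1] → 1
+7 pad (align 8)
@8: dst [8B, align 8] → 16
@16: payload_len [8B, align 8] → 24
@24: ack [4B, align 4] → 28
+4 pad (align 8)
@32: port [56B, align 8] → 88
@88: magic [2B, align 2] → 90
@90: src [2B, align 2] → 92
@92: checksum [4B, align 4] → 96
@96: length [16B, align 4] → 112
size 112, align 8

112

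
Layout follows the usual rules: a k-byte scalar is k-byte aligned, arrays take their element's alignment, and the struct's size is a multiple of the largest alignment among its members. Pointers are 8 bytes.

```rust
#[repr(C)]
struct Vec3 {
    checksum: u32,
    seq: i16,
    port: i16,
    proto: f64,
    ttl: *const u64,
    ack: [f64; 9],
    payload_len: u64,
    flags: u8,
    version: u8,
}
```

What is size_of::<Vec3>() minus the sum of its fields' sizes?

@0: checksum [4B, align 4] → 4
@4: seq [2B, align 2] → 6
@6: port [2B, align 2] → 8
@8: proto [8B, align 8] → 16
@16: ttl [8B, align 8] → 24
@24: ack [72B, align 8] → 96
@96: payload_len [8B, align 8] → 104
@104: flags [1B, align 1] → 105
@105: version [1B, align 1] → 106
+6 tail pad (align 8)
size 112, align 8
data bytes 106, size 112 → padding 6

6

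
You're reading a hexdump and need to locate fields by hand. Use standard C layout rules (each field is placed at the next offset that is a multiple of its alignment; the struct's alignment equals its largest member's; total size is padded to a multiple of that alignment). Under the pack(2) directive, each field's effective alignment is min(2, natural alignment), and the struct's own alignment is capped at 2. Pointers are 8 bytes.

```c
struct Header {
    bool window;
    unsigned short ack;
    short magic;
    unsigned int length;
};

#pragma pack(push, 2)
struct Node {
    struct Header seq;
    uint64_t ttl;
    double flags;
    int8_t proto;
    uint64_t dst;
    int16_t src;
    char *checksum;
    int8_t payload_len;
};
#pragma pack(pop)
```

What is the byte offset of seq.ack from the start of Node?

Header: @0: window [1B, align 1] → 1; +1 pad (align 2); @2: ack [2B, align 2] → 4; @4: magic [2B, align 2] → 6; +2 pad (align 4); @8: length [4B, align 4] → 12; size 12, align 4
@0: seq [12B, align 2] → 12
within Header: ack at 2
0 + 2 = 2

2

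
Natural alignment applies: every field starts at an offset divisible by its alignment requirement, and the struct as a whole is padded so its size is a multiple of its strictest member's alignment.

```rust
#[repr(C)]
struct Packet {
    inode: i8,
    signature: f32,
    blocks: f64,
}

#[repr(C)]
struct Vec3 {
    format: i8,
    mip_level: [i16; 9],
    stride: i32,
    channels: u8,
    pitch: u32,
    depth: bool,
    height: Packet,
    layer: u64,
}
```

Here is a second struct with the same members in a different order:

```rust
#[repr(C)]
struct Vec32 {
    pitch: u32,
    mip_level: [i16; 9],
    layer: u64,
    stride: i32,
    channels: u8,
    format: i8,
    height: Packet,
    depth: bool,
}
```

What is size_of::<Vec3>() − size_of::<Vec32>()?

0

Packet: @0: inode [1B, align 1] → 1; +3 pad (align 4); @4: signature [4B, align 4] → 8; @8: blocks [8B, align 8] → 16; size 16, align 8
@0: format [1B, align 1] → 1
+1 pad (align 2)
@2: mip_level [18B, align 2] → 20
@20: stride [4B, align 4] → 24
@24: channels [1B, align 1] → 25
+3 pad (align 4)
@28: pitch [4B, align 4] → 32
@32: depth [1B, align 1] → 33
+7 pad (align 8)
@40: height [16B, align 8] → 56
@56: layer [8B, align 8] → 64
size 64, align 8
— Vec32 —
@0: pitch [4B, align 4] → 4
@4: mip_level [18B, align 2] → 22
+2 pad (align 8)
@24: layer [8B, align 8] → 32
@32: stride [4B, align 4] → 36
@36: channels [1B, align 1] → 37
@37: format [1B, align 1] → 38
+2 pad (align 8)
@40: height [16B, align 8] → 56
@56: depth [1B, align 1] → 57
+7 tail pad (align 8)
size 64, align 8
64 − 64 = 0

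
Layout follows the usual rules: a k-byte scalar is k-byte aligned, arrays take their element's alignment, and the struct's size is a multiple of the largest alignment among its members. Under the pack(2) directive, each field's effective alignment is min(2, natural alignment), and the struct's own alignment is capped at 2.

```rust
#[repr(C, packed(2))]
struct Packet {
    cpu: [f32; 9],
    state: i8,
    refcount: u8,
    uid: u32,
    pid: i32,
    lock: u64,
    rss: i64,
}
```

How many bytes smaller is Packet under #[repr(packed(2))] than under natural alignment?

natural layout:
  0..36  cpu  (36B, 4-aligned)
  36..37  state  (1B, 1-aligned)
  37..38  refcount  (1B, 1-aligned)
  38..40  -- padding (2B)
  40..44  uid  (4B, 4-aligned)
  44..48  pid  (4B, 4-aligned)
  48..56  lock  (8B, 8-aligned)
  56..64  rss  (8B, 8-aligned)
  sizeof = 64, alignof = 8
packed(2) layout:
  0..36  cpu  (36B, 2-aligned)
  36..37  state  (1B, 1-aligned)
  37..38  refcount  (1B, 1-aligned)
  38..42  uid  (4B, 2-aligned)
  42..46  pid  (4B, 2-aligned)
  46..54  lock  (8B, 2-aligned)
  54..62  rss  (8B, 2-aligned)
  sizeof = 62, alignof = 2
64 − 62 = 2

2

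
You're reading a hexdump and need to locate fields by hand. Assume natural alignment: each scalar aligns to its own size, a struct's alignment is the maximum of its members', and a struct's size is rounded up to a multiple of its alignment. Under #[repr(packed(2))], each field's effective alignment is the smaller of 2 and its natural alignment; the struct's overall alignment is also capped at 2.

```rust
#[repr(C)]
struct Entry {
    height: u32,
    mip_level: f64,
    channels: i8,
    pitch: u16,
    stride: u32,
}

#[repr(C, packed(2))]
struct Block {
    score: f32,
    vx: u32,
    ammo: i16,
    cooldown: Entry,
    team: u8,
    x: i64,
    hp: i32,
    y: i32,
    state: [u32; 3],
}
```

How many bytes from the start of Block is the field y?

48

Entry: 0..4  height  (4B, 4-aligned); 4..8  -- padding (4B); 8..16  mip_level  (8B, 8-aligned); 16..17  channels  (1B, 1-aligned); 17..18  -- padding (1B); 18..20  pitch  (2B, 2-aligned); 20..24  stride  (4B, 4-aligned); sizeof = 24, alignof = 8
0..4  score  (4B, 2-aligned)
4..8  vx  (4B, 2-aligned)
8..10  ammo  (2B, 2-aligned)
10..34  cooldown  (24B, 2-aligned)
34..35  team  (1B, 1-aligned)
35..36  -- padding (1B)
36..44  x  (8B, 2-aligned)
44..48  hp  (4B, 2-aligned)
48..52  y  (4B, 2-aligned)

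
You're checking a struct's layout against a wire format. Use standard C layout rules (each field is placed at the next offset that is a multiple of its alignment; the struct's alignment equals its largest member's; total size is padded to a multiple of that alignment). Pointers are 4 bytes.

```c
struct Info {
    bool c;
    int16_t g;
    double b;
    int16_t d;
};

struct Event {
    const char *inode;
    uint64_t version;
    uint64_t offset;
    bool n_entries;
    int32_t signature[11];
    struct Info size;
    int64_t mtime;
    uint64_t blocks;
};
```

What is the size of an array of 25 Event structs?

2800

Info: 0..1  c  (1B, 1-aligned); 1..2  -- padding (1B); 2..4  g  (2B, 2-aligned); 4..8  -- padding (4B); 8..16  b  (8B, 8-aligned); 16..18  d  (2B, 2-aligned); 18..24  -- tail padding (6B); sizeof = 24, alignof = 8
0..4  inode  (4B, 4-aligned)
4..8  -- padding (4B)
8..16  version  (8B, 8-aligned)
16..24  offset  (8B, 8-aligned)
24..25  n_entries  (1B, 1-aligned)
25..28  -- padding (3B)
28..72  signature  (44B, 4-aligned)
72..96  size  (24B, 8-aligned)
96..104  mtime  (8B, 8-aligned)
104..112  blocks  (8B, 8-aligned)
sizeof = 112, alignof = 8
array of 25: 25 × 112 = 2800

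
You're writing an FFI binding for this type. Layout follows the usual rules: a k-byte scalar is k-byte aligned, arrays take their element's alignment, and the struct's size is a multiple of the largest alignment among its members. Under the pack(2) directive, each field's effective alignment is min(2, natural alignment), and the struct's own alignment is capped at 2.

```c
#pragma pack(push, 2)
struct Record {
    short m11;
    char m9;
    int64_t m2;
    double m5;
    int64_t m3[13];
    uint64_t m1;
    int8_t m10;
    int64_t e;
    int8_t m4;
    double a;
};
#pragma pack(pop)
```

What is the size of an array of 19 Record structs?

m11 at 0 (size 2, align 2) → ends 2
m9 at 2 (size 1, align 1) → ends 3
pad 1 to align 2 for m2
m2 at 4 (size 8, align 2) → ends 12
m5 at 12 (size 8, align 2) → ends 20
m3 at 20 (size 104, align 2) → ends 124
m1 at 124 (size 8, align 2) → ends 132
m10 at 132 (size 1, align 1) → ends 133
pad 1 to align 2 for e
e at 134 (size 8, align 2) → ends 142
m4 at 142 (size 1, align 1) → ends 143
pad 1 to align 2 for a
a at 144 (size 8, align 2) → ends 152
total 152 bytes, alignment 2
array of 19: 19 × 152 = 2888

2888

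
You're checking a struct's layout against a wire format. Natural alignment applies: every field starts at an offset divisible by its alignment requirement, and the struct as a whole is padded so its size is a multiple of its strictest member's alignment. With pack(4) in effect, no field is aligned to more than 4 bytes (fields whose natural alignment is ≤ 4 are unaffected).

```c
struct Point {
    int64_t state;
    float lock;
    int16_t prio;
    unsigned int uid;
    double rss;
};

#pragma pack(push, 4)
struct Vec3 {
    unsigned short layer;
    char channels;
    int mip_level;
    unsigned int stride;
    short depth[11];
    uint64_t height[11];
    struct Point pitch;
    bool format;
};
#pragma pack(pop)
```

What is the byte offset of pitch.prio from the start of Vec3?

Point: state at 0 (size 8, align 8) → ends 8; lock at 8 (size 4, align 4) → ends 12; prio at 12 (size 2, align 2) → ends 14; pad 2 to align 4 for uid; uid at 16 (size 4, align 4) → ends 20; pad 4 to align 8 for rss; rss at 24 (size 8, align 8) → ends 32; total 32 bytes, alignment 8
layer at 0 (size 2, align 2) → ends 2
channels at 2 (size 1, align 1) → ends 3
pad 1 to align 4 for mip_level
mip_level at 4 (size 4, align 4) → ends 8
stride at 8 (size 4, align 4) → ends 12
depth at 12 (size 22, align 2) → ends 34
pad 2 to align 4 for height
height at 36 (size 88, align 4) → ends 124
pitch at 124 (size 32, align 4) → ends 156
within Point: prio at 12
124 + 12 = 136

136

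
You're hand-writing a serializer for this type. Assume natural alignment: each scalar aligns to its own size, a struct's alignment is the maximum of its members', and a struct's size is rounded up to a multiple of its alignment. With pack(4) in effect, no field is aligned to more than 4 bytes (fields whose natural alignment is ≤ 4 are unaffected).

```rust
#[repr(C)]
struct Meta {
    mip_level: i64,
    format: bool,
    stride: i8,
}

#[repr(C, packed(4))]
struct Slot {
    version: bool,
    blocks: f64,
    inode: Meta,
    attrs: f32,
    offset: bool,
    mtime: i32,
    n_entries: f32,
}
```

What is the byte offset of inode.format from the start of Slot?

20

Meta: @0: mip_level [8B, align 8] → 8; @8: format [1B, align 1] → 9; @9: stride [1B, align 1] → 10; +6 tail pad (align 8); size 16, align 8
@0: version [1B, align 1] → 1
+3 pad (align 4)
@4: blocks [8B, align 4] → 12
@12: inode [16B, align 4] → 28
within Meta: format at 8
12 + 8 = 20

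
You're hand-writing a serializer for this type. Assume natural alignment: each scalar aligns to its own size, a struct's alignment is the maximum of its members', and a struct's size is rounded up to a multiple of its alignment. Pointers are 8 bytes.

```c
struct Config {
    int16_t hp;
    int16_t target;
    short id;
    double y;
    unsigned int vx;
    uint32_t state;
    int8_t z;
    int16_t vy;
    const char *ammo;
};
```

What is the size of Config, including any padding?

0..2  hp  (2B, 2-aligned)
2..4  target  (2B, 2-aligned)
4..6  id  (2B, 2-aligned)
6..8  -- padding (2B)
8..16  y  (8B, 8-aligned)
16..20  vx  (4B, 4-aligned)
20..24  state  (4B, 4-aligned)
24..25  z  (1B, 1-aligned)
25..26  -- padding (1B)
26..28  vy  (2B, 2-aligned)
28..32  -- padding (4B)
32..40  ammo  (8B, 8-aligned)
sizeof = 40, alignof = 8

40 bytes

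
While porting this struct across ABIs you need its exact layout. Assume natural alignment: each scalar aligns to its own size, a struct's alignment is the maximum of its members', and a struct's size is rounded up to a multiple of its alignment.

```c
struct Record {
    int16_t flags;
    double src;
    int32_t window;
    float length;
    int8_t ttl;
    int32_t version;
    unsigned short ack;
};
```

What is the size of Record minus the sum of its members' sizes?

15

flags at 0 (size 2, align 2) → ends 2
pad 6 to align 8 for src
src at 8 (size 8, align 8) → ends 16
window at 16 (size 4, align 4) → ends 20
length at 20 (size 4, align 4) → ends 24
ttl at 24 (size 1, align 1) → ends 25
pad 3 to align 4 for version
version at 28 (size 4, align 4) → ends 32
ack at 32 (size 2, align 2) → ends 34
tail pad 6 to reach multiple of 8
total 40 bytes, alignment 8
data bytes 25, size 40 → padding 15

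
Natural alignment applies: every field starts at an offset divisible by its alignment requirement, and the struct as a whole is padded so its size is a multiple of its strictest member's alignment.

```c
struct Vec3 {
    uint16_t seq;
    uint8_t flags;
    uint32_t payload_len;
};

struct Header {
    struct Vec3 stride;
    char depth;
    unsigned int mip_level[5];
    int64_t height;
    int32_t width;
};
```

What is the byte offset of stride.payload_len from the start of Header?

Vec3: @0: seq [2B, align 2] → 2; @2: flags [1B, align 1] → 3; +1 pad (align 4); @4: payload_len [4B, align 4] → 8; size 8, align 4
@0: stride [8B, align 4] → 8
within Vec3: payload_len at 4
0 + 4 = 4

4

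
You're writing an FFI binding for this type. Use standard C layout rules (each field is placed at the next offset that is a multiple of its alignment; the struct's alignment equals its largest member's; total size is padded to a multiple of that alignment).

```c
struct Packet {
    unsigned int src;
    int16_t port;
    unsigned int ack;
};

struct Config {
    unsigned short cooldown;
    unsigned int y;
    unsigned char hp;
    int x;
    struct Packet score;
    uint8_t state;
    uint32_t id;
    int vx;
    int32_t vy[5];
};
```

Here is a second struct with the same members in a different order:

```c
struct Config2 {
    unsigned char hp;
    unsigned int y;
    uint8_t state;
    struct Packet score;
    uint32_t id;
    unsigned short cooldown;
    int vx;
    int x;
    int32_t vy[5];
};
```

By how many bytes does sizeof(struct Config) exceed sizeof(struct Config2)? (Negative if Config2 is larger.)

Packet: src at 0 (size 4, align 4) → ends 4; port at 4 (size 2, align 2) → ends 6; pad 2 to align 4 for ack; ack at 8 (size 4, align 4) → ends 12; total 12 bytes, alignment 4
cooldown at 0 (size 2, align 2) → ends 2
pad 2 to align 4 for y
y at 4 (size 4, align 4) → ends 8
hp at 8 (size 1, align 1) → ends 9
pad 3 to align 4 for x
x at 12 (size 4, align 4) → ends 16
score at 16 (size 12, align 4) → ends 28
state at 28 (size 1, align 1) → ends 29
pad 3 to align 4 for id
id at 32 (size 4, align 4) → ends 36
vx at 36 (size 4, align 4) → ends 40
vy at 40 (size 20, align 4) → ends 60
total 60 bytes, alignment 4
— Config2 —
hp at 0 (size 1, align 1) → ends 1
pad 3 to align 4 for y
y at 4 (size 4, align 4) → ends 8
state at 8 (size 1, align 1) → ends 9
pad 3 to align 4 for score
score at 12 (size 12, align 4) → ends 24
id at 24 (size 4, align 4) → ends 28
cooldown at 28 (size 2, align 2) → ends 30
pad 2 to align 4 for vx
vx at 32 (size 4, align 4) → ends 36
x at 36 (size 4, align 4) → ends 40
vy at 40 (size 20, align 4) → ends 60
total 60 bytes, alignment 4
60 − 60 = 0

0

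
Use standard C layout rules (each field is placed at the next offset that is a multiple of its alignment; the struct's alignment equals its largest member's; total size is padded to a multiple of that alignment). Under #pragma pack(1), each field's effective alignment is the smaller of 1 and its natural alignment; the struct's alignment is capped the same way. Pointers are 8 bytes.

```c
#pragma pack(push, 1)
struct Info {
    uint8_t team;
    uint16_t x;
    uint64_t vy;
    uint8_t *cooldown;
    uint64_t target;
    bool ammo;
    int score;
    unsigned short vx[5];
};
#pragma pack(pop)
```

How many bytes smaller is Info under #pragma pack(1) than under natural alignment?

14

natural layout:
  0..1  team  (1B, 1-aligned)
  1..2  -- padding (1B)
  2..4  x  (2B, 2-aligned)
  4..8  -- padding (4B)
  8..16  vy  (8B, 8-aligned)
  16..24  cooldown  (8B, 8-aligned)
  24..32  target  (8B, 8-aligned)
  32..33  ammo  (1B, 1-aligned)
  33..36  -- padding (3B)
  36..40  score  (4B, 4-aligned)
  40..50  vx  (10B, 2-aligned)
  50..56  -- tail padding (6B)
  sizeof = 56, alignof = 8
packed(1) layout:
  0..1  team  (1B, 1-aligned)
  1..3  x  (2B, 1-aligned)
  3..11  vy  (8B, 1-aligned)
  11..19  cooldown  (8B, 1-aligned)
  19..27  target  (8B, 1-aligned)
  27..28  ammo  (1B, 1-aligned)
  28..32  score  (4B, 1-aligned)
  32..42  vx  (10B, 1-aligned)
  sizeof = 42, alignof = 1
56 − 42 = 14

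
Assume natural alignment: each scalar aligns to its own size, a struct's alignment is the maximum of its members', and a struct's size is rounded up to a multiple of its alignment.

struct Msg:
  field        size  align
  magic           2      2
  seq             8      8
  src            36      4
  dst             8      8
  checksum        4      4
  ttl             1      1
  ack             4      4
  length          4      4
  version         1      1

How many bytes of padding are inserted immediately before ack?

0..2  magic  (2B, 2-aligned)
2..8  -- padding (6B)
8..16  seq  (8B, 8-aligned)
16..52  src  (36B, 4-aligned)
52..56  -- padding (4B)
56..64  dst  (8B, 8-aligned)
64..68  checksum  (4B, 4-aligned)
68..69  ttl  (1B, 1-aligned)
69..72  -- padding (3B)
72..76  ack  (4B, 4-aligned)

3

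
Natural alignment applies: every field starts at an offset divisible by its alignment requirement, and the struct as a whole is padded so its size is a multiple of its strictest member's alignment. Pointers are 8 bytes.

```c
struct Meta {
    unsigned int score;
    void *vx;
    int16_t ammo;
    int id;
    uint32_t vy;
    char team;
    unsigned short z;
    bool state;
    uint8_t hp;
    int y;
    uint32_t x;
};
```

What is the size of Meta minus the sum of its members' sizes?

score at 0 (size 4, align 4) → ends 4
pad 4 to align 8 for vx
vx at 8 (size 8, align 8) → ends 16
ammo at 16 (size 2, align 2) → ends 18
pad 2 to align 4 for id
id at 20 (size 4, align 4) → ends 24
vy at 24 (size 4, align 4) → ends 28
team at 28 (size 1, align 1) → ends 29
pad 1 to align 2 for z
z at 30 (size 2, align 2) → ends 32
state at 32 (size 1, align 1) → ends 33
hp at 33 (size 1, align 1) → ends 34
pad 2 to align 4 for y
y at 36 (size 4, align 4) → ends 40
x at 40 (size 4, align 4) → ends 44
tail pad 4 to reach multiple of 8
total 48 bytes, alignment 8
data bytes 35, size 48 → padding 13

13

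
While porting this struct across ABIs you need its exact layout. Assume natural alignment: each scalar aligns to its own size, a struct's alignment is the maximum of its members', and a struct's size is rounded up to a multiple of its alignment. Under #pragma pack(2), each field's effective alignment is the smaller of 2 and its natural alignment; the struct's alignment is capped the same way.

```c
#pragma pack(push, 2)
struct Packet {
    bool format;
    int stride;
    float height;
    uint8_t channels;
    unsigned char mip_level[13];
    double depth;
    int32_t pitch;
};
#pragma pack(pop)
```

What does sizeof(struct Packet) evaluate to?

36

0..1  format  (1B, 1-aligned)
1..2  -- padding (1B)
2..6  stride  (4B, 2-aligned)
6..10  height  (4B, 2-aligned)
10..11  channels  (1B, 1-aligned)
11..24  mip_level  (13B, 1-aligned)
24..32  depth  (8B, 2-aligned)
32..36  pitch  (4B, 2-aligned)
sizeof = 36, alignof = 2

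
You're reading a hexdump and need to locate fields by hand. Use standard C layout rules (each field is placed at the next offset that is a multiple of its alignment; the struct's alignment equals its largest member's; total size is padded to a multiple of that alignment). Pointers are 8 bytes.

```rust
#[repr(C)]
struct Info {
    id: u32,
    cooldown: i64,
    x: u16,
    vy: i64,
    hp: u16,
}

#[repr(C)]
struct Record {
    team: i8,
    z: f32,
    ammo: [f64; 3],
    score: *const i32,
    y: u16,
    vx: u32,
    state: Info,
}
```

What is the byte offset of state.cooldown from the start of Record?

Info: id at 0 (size 4, align 4) → ends 4; pad 4 to align 8 for cooldown; cooldown at 8 (size 8, align 8) → ends 16; x at 16 (size 2, align 2) → ends 18; pad 6 to align 8 for vy; vy at 24 (size 8, align 8) → ends 32; hp at 32 (size 2, align 2) → ends 34; tail pad 6 to reach multiple of 8; total 40 bytes, alignment 8
team at 0 (size 1, align 1) → ends 1
pad 3 to align 4 for z
z at 4 (size 4, align 4) → ends 8
ammo at 8 (size 24, align 8) → ends 32
score at 32 (size 8, align 8) → ends 40
y at 40 (size 2, align 2) → ends 42
pad 2 to align 4 for vx
vx at 44 (size 4, align 4) → ends 48
state at 48 (size 40, align 8) → ends 88
within Info: cooldown at 8
48 + 8 = 56

56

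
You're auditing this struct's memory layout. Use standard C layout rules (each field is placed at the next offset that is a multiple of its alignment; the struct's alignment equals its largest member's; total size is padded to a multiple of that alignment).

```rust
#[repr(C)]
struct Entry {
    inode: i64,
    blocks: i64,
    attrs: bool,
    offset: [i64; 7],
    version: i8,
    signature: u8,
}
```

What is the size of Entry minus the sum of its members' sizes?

@0: inode [8B, align 8] → 8
@8: blocks [8B, align 8] → 16
@16: attrs [1B, align 1] → 17
+7 pad (align 8)
@24: offset [56B, align 8] → 80
@80: version [1B, align 1] → 81
@81: signature [1B, align 1] → 82
+6 tail pad (align 8)
size 88, align 8
data bytes 75, size 88 → padding 13

13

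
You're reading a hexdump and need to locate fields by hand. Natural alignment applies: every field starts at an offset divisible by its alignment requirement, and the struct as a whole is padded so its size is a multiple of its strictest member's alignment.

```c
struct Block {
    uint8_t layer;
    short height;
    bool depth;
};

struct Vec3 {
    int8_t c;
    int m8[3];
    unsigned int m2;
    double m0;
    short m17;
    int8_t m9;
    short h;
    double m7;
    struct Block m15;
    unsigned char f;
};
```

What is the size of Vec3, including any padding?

Block: 0..1  layer  (1B, 1-aligned); 1..2  -- padding (1B); 2..4  height  (2B, 2-aligned); 4..5  depth  (1B, 1-aligned); 5..6  -- tail padding (1B); sizeof = 6, alignof = 2
0..1  c  (1B, 1-aligned)
1..4  -- padding (3B)
4..16  m8  (12B, 4-aligned)
16..20  m2  (4B, 4-aligned)
20..24  -- padding (4B)
24..32  m0  (8B, 8-aligned)
32..34  m17  (2B, 2-aligned)
34..35  m9  (1B, 1-aligned)
35..36  -- padding (1B)
36..38  h  (2B, 2-aligned)
38..40  -- padding (2B)
40..48  m7  (8B, 8-aligned)
48..54  m15  (6B, 2-aligned)
54..55  f  (1B, 1-aligned)
55..56  -- tail padding (1B)
sizeof = 56, alignof = 8

56 bytes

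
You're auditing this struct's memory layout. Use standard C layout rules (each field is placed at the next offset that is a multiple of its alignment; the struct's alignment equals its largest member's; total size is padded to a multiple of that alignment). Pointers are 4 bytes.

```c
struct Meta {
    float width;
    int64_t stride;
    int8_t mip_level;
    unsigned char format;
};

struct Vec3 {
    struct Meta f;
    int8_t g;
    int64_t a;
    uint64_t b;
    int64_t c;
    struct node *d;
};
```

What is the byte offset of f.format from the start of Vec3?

Meta: @0: width [4B, align 4] → 4; +4 pad (align 8); @8: stride [8B, align 8] → 16; @16: mip_level [1B, align 1] → 17; @17: format [1B, align 1] → 18; +6 tail pad (align 8); size 24, align 8
@0: f [24B, align 8] → 24
within Meta: format at 17
0 + 17 = 17

17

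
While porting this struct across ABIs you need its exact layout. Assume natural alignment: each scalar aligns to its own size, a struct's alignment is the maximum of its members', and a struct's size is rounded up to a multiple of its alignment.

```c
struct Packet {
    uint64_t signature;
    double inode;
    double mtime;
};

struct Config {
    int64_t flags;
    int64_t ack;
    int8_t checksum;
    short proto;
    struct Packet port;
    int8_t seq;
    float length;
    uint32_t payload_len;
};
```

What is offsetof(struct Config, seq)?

48

Packet: signature at 0 (size 8, align 8) → ends 8; inode at 8 (size 8, align 8) → ends 16; mtime at 16 (size 8, align 8) → ends 24; total 24 bytes, alignment 8
flags at 0 (size 8, align 8) → ends 8
ack at 8 (size 8, align 8) → ends 16
checksum at 16 (size 1, align 1) → ends 17
pad 1 to align 2 for proto
proto at 18 (size 2, align 2) → ends 20
pad 4 to align 8 for port
port at 24 (size 24, align 8) → ends 48
seq at 48 (size 1, align 1) → ends 49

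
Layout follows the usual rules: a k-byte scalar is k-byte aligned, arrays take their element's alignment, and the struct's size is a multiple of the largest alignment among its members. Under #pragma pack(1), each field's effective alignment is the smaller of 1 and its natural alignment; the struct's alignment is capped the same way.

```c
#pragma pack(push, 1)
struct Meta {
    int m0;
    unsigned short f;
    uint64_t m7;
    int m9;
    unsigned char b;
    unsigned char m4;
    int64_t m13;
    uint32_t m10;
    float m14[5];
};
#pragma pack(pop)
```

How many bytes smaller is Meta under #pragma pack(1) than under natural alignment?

natural layout:
  @0: m0 [4B, align 4] → 4
  @4: f [2B, align 2] → 6
  +2 pad (align 8)
  @8: m7 [8B, align 8] → 16
  @16: m9 [4B, align 4] → 20
  @20: b [1B, align 1] → 21
  @21: m4 [1B, align 1] → 22
  +2 pad (align 8)
  @24: m13 [8B, align 8] → 32
  @32: m10 [4B, align 4] → 36
  @36: m14 [20B, align 4] → 56
  size 56, align 8
packed(1) layout:
  @0: m0 [4B, align 1] → 4
  @4: f [2B, align 1] → 6
  @6: m7 [8B, align 1] → 14
  @14: m9 [4B, align 1] → 18
  @18: b [1B, align 1] → 19
  @19: m4 [1B, align 1] → 20
  @20: m13 [8B, align 1] → 28
  @28: m10 [4B, align 1] → 32
  @32: m14 [20B, align 1] → 52
  size 52, align 1
56 − 52 = 4

4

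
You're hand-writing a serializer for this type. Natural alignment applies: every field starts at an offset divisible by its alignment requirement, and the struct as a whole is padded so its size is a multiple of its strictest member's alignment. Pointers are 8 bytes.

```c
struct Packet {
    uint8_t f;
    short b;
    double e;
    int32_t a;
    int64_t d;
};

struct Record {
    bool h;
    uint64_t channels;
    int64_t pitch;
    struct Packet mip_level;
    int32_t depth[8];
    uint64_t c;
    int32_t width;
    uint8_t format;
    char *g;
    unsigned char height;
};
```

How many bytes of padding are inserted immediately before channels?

Packet: @0: f [1B, align 1] → 1; +1 pad (align 2); @2: b [2B, align 2] → 4; +4 pad (align 8); @8: e [8B, align 8] → 16; @16: a [4B, align 4] → 20; +4 pad (align 8); @24: d [8B, align 8] → 32; size 32, align 8
@0: h [1B, align 1] → 1
+7 pad (align 8)
@8: channels [8B, align 8] → 16

7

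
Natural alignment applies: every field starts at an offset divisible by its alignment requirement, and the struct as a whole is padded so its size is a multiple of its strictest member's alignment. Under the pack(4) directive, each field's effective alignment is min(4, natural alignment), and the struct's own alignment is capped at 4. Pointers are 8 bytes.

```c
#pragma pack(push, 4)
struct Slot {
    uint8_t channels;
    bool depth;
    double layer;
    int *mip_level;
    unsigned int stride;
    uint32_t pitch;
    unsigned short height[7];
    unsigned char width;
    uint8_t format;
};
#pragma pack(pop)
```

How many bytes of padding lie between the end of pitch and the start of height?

@0: channels [1B, align 1] → 1
@1: depth [1B, align 1] → 2
+2 pad (align 4)
@4: layer [8B, align 4] → 12
@12: mip_level [8B, align 4] → 20
@20: stride [4B, align 4] → 24
@24: pitch [4B, align 4] → 28
@28: height [14B, align 2] → 42

0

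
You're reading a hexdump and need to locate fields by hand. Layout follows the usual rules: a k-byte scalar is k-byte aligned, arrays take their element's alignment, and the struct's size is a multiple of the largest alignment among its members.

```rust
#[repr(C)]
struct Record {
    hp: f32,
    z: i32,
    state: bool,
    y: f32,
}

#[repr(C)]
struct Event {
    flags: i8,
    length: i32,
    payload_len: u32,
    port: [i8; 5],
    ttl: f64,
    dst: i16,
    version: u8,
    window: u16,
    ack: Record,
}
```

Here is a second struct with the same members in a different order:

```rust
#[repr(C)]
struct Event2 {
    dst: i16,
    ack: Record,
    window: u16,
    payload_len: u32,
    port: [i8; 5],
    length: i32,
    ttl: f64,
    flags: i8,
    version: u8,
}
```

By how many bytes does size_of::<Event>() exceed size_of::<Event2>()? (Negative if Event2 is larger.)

Record: hp at 0 (size 4, align 4) → ends 4; z at 4 (size 4, align 4) → ends 8; state at 8 (size 1, align 1) → ends 9; pad 3 to align 4 for y; y at 12 (size 4, align 4) → ends 16; total 16 bytes, alignment 4
flags at 0 (size 1, align 1) → ends 1
pad 3 to align 4 for length
length at 4 (size 4, align 4) → ends 8
payload_len at 8 (size 4, align 4) → ends 12
port at 12 (size 5, align 1) → ends 17
pad 7 to align 8 for ttl
ttl at 24 (size 8, align 8) → ends 32
dst at 32 (size 2, align 2) → ends 34
version at 34 (size 1, align 1) → ends 35
pad 1 to align 2 for window
window at 36 (size 2, align 2) → ends 38
pad 2 to align 4 for ack
ack at 40 (size 16, align 4) → ends 56
total 56 bytes, alignment 8
— Event2 —
dst at 0 (size 2, align 2) → ends 2
pad 2 to align 4 for ack
ack at 4 (size 16, align 4) → ends 20
window at 20 (size 2, align 2) → ends 22
pad 2 to align 4 for payload_len
payload_len at 24 (size 4, align 4) → ends 28
port at 28 (size 5, align 1) → ends 33
pad 3 to align 4 for length
length at 36 (size 4, align 4) → ends 40
ttl at 40 (size 8, align 8) → ends 48
flags at 48 (size 1, align 1) → ends 49
version at 49 (size 1, align 1) → ends 50
tail pad 6 to reach multiple of 8
total 56 bytes, alignment 8
56 − 56 = 0

0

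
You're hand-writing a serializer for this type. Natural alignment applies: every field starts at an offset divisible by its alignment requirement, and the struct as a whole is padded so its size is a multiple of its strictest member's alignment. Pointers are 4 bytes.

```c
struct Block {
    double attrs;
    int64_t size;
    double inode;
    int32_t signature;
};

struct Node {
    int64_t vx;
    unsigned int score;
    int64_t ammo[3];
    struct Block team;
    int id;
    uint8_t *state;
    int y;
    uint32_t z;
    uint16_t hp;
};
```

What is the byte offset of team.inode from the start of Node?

56

Block: @0: attrs [8B, align 8] → 8; @8: size [8B, align 8] → 16; @16: inode [8B, align 8] → 24; @24: signature [4B, align 4] → 28; +4 tail pad (align 8); size 32, align 8
@0: vx [8B, align 8] → 8
@8: score [4B, align 4] → 12
+4 pad (align 8)
@16: ammo [24B, align 8] → 40
@40: team [32B, align 8] → 72
within Block: inode at 16
40 + 16 = 56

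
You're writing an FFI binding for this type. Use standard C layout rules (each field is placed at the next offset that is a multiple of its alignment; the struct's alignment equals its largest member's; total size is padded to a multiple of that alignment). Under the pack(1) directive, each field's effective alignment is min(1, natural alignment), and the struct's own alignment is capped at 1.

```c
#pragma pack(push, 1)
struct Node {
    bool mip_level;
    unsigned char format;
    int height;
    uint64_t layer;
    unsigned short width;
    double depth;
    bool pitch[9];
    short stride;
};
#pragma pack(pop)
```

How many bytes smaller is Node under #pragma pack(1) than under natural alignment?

13

natural layout:
  @0: mip_level [1B, align 1] → 1
  @1: format [1B, align 1] → 2
  +2 pad (align 4)
  @4: height [4B, align 4] → 8
  @8: layer [8B, align 8] → 16
  @16: width [2B, align 2] → 18
  +6 pad (align 8)
  @24: depth [8B, align 8] → 32
  @32: pitch [9B, align 1] → 41
  +1 pad (align 2)
  @42: stride [2B, align 2] → 44
  +4 tail pad (align 8)
  size 48, align 8
packed(1) layout:
  @0: mip_level [1B, align 1] → 1
  @1: format [1B, align 1] → 2
  @2: height [4B, align 1] → 6
  @6: layer [8B, align 1] → 14
  @14: width [2B, align 1] → 16
  @16: depth [8B, align 1] → 24
  @24: pitch [9B, align 1] → 33
  @33: stride [2B, align 1] → 35
  size 35, align 1
48 − 35 = 13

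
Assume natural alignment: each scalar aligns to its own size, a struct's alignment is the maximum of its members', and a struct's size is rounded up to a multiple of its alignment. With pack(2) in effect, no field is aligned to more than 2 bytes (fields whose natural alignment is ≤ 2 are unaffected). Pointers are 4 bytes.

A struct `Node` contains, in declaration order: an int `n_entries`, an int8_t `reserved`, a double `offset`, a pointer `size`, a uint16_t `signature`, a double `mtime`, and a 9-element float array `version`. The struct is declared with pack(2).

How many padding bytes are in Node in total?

@0: n_entries [4B, align 2] → 4
@4: reserved [1B, align 1] → 5
+1 pad (align 2)
@6: offset [8B, align 2] → 14
@14: size [4B, align 2] → 18
@18: signature [2B, align 2] → 20
@20: mtime [8B, align 2] → 28
@28: version [36B, align 2] → 64
size 64, align 2
data bytes 63, size 64 → padding 1

1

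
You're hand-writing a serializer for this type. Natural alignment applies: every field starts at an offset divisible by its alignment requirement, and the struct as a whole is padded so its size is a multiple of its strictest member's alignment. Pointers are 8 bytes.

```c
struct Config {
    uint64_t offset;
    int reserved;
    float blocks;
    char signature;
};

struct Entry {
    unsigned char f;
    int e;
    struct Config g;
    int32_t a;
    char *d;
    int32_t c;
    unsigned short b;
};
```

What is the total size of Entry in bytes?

56 bytes

Config: 0..8  offset  (8B, 8-aligned); 8..12  reserved  (4B, 4-aligned); 12..16  blocks  (4B, 4-aligned); 16..17  signature  (1B, 1-aligned); 17..24  -- tail padding (7B); sizeof = 24, alignof = 8
0..1  f  (1B, 1-aligned)
1..4  -- padding (3B)
4..8  e  (4B, 4-aligned)
8..32  g  (24B, 8-aligned)
32..36  a  (4B, 4-aligned)
36..40  -- padding (4B)
40..48  d  (8B, 8-aligned)
48..52  c  (4B, 4-aligned)
52..54  b  (2B, 2-aligned)
54..56  -- tail padding (2B)
sizeof = 56, alignof = 8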